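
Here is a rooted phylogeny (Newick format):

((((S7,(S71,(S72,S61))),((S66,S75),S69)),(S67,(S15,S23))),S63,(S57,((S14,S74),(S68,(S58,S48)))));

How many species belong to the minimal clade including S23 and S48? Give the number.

The MRCA of S23 and S48 is the root, so the clade is the entire tree.
That clade contains 17 terminal taxa: S14, S15, S23, S48, S57, S58, S61, S63, S66, S67, S68, S69, S7, S71, S72, S74, S75.

17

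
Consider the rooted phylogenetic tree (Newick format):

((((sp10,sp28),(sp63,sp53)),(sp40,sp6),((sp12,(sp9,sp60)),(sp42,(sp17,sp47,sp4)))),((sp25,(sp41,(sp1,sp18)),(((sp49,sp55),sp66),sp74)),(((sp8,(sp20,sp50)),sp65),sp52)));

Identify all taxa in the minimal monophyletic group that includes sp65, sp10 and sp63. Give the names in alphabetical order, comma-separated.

Tracing sp65: it sits inside ((sp8,(sp20,sp50)),sp65).
Tracing sp10: it sits inside (sp10,sp28).
Tracing sp63: it sits inside (sp63,sp53).
The smallest clade enclosing all 3 is the whole tree (their MRCA is the root), so the answer is all 26 tips in alphabetical order.

sp1, sp10, sp12, sp17, sp18, sp20, sp25, sp28, sp4, sp40, sp41, sp42, sp47, sp49, sp50, sp52, sp53, sp55, sp6, sp60, sp63, sp65, sp66, sp74, sp8, sp9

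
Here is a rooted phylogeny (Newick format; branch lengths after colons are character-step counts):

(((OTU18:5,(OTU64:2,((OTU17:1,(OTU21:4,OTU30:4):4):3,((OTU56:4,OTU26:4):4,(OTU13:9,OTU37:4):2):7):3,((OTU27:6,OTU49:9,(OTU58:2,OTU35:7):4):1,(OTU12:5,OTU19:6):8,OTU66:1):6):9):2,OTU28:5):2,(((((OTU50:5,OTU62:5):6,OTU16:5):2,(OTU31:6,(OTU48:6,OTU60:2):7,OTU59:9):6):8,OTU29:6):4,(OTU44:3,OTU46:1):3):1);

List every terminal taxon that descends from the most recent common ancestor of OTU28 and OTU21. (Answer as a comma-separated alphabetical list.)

Tracing OTU28: it sits inside ((OTU18,(OTU64,((OTU17,(OTU21,OTU30)),((OTU56,OTU26),(OTU13,OTU37))),((OTU27,OTU49,(OTU58,OTU35)),(OTU12,OTU19),OTU66))),OTU28).
Tracing OTU21: it sits inside (OTU21,OTU30).
The smallest clade enclosing both is ((OTU18,(OTU64,((OTU17,(OTU21,OTU30)),((OTU56,OTU26),(OTU13,OTU37))),((OTU27,OTU49,(OTU58,OTU35)),(OTU12,OTU19),OTU66))),OTU28); the answer is its 17 terminal taxa in alphabetical order.

OTU12, OTU13, OTU17, OTU18, OTU19, OTU21, OTU26, OTU27, OTU28, OTU30, OTU35, OTU37, OTU49, OTU56, OTU58, OTU64, OTU66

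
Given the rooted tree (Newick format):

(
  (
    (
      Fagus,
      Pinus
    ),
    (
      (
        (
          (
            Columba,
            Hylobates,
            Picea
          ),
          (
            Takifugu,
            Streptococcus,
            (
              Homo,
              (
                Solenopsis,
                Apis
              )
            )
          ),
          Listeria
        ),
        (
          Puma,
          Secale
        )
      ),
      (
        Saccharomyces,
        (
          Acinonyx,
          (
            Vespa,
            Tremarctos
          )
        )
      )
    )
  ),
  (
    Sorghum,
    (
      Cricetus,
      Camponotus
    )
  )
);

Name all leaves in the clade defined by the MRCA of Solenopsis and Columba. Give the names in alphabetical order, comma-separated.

Apis, Columba, Homo, Hylobates, Listeria, Picea, Solenopsis, Streptococcus, Takifugu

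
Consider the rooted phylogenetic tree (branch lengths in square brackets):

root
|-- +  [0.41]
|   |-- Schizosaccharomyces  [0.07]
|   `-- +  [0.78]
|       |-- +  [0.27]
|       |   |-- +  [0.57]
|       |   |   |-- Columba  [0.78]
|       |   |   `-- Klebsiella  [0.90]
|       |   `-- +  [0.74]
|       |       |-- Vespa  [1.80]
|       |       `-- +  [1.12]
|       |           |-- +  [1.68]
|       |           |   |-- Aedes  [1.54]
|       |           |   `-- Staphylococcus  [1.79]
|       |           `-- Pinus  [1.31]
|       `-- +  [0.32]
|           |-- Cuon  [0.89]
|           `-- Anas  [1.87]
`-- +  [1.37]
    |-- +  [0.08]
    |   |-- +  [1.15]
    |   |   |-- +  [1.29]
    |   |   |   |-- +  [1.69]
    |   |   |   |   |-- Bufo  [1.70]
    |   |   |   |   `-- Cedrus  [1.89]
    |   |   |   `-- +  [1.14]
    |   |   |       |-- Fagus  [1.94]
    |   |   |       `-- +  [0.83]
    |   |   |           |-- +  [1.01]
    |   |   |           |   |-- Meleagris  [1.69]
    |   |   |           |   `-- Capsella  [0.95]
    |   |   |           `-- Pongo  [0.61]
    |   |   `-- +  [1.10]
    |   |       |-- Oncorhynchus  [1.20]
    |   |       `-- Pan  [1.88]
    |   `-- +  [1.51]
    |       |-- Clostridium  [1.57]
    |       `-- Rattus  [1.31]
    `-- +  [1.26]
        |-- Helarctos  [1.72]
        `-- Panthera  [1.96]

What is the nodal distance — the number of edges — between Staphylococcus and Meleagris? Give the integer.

15

The MRCA of Staphylococcus and Meleagris is the root of the tree.
From Staphylococcus up to that node: 7 branches. From Meleagris up to the same node: 8 branches. Total: 7 + 8 = 15.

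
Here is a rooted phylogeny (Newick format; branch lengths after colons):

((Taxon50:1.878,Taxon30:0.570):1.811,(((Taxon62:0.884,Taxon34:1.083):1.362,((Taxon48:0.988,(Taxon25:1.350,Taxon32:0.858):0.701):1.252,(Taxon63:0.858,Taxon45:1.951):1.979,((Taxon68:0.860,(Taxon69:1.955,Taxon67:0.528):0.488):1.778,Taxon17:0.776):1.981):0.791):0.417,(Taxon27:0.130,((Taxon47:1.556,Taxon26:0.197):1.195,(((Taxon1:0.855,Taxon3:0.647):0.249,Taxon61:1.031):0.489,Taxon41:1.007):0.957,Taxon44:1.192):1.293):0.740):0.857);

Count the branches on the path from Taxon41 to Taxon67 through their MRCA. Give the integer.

10

The MRCA of Taxon41 and Taxon67 is the node subtending (((Taxon62,Taxon34),((Taxon48,(Taxon25,Taxon32)),(Taxon63,Taxon45),((Taxon68,(Taxon69,Taxon67)),Taxon17))),(Taxon27,((Taxon47,Taxon26),(((Taxon1,Taxon3),Taxon61),Taxon41),Taxon44))).
From Taxon41 up to that node: 4 branches. From Taxon67 up to the same node: 6 branches. Total: 4 + 6 = 10.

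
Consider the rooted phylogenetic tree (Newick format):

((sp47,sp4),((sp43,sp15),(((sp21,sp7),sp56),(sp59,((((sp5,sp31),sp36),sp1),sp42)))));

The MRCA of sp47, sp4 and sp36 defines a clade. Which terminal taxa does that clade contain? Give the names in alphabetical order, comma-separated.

sp1, sp15, sp21, sp31, sp36, sp4, sp42, sp43, sp47, sp5, sp56, sp59, sp7

Tracing sp47: it sits inside (sp47,sp4).
Tracing sp4: it sits inside (sp47,sp4).
Tracing sp36: it sits inside ((sp5,sp31),sp36).
The smallest clade enclosing all 3 is the whole tree (their MRCA is the root), so the answer is all 13 tips in alphabetical order.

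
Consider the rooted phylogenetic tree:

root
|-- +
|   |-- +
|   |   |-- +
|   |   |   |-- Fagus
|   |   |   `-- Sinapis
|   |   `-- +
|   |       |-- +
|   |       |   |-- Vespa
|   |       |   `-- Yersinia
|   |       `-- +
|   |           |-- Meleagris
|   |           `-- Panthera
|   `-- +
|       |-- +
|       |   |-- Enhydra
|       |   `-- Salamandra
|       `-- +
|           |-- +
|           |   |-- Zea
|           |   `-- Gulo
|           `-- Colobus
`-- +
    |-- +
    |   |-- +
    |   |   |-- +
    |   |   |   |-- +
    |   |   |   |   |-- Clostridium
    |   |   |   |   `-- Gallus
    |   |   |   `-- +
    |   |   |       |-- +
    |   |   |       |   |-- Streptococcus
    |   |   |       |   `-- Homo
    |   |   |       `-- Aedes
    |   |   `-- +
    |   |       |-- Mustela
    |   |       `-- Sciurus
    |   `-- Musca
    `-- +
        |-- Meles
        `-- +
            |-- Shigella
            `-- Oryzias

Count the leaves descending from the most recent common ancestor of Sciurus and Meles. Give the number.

11

The MRCA of Sciurus and Meles is the node subtending (((((Clostridium,Gallus),((Streptococcus,Homo),Aedes)),(Mustela,Sciurus)),Musca),(Meles,(Shigella,Oryzias))).
That clade contains 11 terminal taxa: Aedes, Clostridium, Gallus, Homo, Meles, Musca, Mustela, Oryzias, Sciurus, Shigella, Streptococcus.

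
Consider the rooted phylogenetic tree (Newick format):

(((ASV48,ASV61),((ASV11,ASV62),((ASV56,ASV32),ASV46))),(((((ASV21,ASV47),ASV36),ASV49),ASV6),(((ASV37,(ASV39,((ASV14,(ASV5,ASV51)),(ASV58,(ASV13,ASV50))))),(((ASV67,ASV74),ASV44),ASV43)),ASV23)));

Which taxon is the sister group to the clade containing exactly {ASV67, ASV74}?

ASV44

The clade containing exactly {ASV67, ASV74} attaches to the tree at the node subtending ((ASV67,ASV74),ASV44).
The other lineage descending from that same node — the sister group — is the single tip ASV44.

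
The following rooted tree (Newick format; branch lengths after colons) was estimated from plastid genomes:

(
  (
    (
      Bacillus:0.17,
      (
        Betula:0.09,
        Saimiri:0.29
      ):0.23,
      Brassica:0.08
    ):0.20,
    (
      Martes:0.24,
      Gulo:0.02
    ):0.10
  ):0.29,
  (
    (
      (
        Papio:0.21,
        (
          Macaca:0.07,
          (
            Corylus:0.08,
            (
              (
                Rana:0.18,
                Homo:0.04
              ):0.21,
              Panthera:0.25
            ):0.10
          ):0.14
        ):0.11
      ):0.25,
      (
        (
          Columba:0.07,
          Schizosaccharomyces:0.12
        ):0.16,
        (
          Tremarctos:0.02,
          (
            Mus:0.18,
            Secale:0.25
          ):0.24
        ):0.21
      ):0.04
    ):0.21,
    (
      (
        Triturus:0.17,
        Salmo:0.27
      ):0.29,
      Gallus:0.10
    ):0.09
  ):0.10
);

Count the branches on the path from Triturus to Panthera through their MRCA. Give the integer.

9

The MRCA of Triturus and Panthera is the node subtending (((Papio,(Macaca,(Corylus,((Rana,Homo),Panthera)))),((Columba,Schizosaccharomyces),(Tremarctos,(Mus,Secale)))),((Triturus,Salmo),Gallus)).
From Triturus up to that node: 3 branches. From Panthera up to the same node: 6 branches. Total: 3 + 6 = 9.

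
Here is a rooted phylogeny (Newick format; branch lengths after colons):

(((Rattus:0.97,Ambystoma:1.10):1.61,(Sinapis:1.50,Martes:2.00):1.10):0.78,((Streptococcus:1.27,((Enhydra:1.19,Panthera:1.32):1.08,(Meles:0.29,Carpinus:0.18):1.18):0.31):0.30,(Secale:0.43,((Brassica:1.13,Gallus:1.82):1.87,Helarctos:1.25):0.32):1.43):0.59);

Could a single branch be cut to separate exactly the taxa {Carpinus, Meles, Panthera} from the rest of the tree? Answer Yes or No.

No

The MRCA of the listed taxa subtends ((Enhydra,Panthera),(Meles,Carpinus)).
That clade also contains Enhydra, which is not in the proposed group, so the group is not monophyletic.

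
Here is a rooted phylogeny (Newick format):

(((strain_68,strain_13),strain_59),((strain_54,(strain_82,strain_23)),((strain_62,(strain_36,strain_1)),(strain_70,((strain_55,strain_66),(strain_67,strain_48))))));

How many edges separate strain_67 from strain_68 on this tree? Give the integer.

9

The MRCA of strain_67 and strain_68 is the root of the tree.
From strain_67 up to that node: 6 branches. From strain_68 up to the same node: 3 branches. Total: 6 + 3 = 9.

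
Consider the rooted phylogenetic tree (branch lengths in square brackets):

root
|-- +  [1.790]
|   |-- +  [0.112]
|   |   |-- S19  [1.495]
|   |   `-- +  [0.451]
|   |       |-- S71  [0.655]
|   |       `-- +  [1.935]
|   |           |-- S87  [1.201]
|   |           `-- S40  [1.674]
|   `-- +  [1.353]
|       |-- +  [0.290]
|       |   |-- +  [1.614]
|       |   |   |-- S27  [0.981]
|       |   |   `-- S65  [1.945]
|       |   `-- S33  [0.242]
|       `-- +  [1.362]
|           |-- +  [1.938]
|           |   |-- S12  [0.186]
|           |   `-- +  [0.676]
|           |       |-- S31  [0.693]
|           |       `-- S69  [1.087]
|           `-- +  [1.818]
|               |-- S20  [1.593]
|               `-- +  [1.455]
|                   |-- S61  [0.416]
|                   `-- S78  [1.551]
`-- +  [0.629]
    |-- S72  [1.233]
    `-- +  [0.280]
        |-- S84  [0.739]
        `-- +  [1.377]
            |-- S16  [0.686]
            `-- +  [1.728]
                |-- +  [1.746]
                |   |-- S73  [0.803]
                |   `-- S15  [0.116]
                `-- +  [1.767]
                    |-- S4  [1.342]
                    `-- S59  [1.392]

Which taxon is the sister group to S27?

S65

S27 attaches to the tree at the node subtending (S27,S65).
The other lineage descending from that same node — the sister group — is the single tip S65.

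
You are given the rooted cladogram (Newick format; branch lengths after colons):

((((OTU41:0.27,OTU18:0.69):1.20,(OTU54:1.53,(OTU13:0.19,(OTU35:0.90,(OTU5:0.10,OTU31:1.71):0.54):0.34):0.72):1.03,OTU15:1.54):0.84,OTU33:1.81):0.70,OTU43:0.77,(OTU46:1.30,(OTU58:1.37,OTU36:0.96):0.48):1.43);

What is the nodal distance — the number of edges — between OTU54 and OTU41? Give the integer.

The MRCA of OTU54 and OTU41 is the node subtending ((OTU41,OTU18),(OTU54,(OTU13,(OTU35,(OTU5,OTU31)))),OTU15).
From OTU54 up to that node: 2 branches. From OTU41 up to the same node: 2 branches. Total: 2 + 2 = 4.

4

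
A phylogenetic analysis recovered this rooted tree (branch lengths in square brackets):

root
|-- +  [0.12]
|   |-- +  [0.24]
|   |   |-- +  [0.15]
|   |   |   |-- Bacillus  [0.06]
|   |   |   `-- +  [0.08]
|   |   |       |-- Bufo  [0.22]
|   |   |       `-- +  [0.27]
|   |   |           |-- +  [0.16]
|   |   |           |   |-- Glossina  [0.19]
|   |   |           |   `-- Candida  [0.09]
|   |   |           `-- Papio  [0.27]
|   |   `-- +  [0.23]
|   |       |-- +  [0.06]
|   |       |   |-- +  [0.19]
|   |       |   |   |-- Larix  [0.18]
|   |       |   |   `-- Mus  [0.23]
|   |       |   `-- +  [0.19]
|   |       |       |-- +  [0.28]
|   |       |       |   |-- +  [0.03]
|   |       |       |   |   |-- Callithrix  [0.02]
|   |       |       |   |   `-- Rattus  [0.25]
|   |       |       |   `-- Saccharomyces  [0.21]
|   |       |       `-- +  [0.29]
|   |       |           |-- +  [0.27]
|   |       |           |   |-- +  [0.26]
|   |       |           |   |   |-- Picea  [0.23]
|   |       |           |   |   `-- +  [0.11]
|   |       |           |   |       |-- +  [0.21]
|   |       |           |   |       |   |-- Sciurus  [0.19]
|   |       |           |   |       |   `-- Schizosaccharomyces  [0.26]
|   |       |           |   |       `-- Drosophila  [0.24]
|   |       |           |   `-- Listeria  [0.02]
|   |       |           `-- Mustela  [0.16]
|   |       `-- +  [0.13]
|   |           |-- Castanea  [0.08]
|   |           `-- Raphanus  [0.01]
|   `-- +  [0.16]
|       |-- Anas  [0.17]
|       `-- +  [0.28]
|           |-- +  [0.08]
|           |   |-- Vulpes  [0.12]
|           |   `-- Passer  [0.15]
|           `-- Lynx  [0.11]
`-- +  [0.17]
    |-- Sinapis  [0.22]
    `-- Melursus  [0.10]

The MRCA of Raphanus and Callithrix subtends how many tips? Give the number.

The MRCA of Raphanus and Callithrix is the node subtending (((Larix,Mus),(((Callithrix,Rattus),Saccharomyces),(((Picea,((Sciurus,Schizosaccharomyces),Drosophila)),Listeria),Mustela))),(Castanea,Raphanus)).
That clade contains 13 terminal taxa: Callithrix, Castanea, Drosophila, Larix, Listeria, Mus, Mustela, Picea, Raphanus, Rattus, Saccharomyces, Schizosaccharomyces, Sciurus.

13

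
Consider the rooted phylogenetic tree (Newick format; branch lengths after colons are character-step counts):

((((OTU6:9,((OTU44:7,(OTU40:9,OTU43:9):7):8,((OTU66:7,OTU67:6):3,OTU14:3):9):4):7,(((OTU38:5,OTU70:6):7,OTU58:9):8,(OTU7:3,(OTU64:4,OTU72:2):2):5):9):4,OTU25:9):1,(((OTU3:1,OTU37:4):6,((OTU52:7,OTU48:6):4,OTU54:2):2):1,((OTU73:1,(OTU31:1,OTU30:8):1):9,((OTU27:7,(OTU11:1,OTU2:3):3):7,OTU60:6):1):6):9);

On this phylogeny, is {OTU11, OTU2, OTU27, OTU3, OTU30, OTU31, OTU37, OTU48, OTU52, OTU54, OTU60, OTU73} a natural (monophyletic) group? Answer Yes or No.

The most recent common ancestor of these taxa subtends (((OTU3,OTU37),((OTU52,OTU48),OTU54)),((OTU73,(OTU31,OTU30)),((OTU27,(OTU11,OTU2)),OTU60))).
That clade has exactly 12 tips — every listed taxon and nothing else — so the group is monophyletic.

Yes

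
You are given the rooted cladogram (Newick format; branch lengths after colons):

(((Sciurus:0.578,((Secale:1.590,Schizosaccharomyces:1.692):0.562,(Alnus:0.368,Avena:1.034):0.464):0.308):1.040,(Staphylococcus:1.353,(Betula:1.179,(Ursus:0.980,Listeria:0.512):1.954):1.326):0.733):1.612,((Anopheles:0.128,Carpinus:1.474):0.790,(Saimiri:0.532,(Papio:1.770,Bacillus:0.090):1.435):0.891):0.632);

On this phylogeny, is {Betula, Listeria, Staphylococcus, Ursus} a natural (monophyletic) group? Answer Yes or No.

Yes

The most recent common ancestor of these taxa subtends (Staphylococcus,(Betula,(Ursus,Listeria))).
That clade has exactly 4 tips — every listed taxon and nothing else — so the group is monophyletic.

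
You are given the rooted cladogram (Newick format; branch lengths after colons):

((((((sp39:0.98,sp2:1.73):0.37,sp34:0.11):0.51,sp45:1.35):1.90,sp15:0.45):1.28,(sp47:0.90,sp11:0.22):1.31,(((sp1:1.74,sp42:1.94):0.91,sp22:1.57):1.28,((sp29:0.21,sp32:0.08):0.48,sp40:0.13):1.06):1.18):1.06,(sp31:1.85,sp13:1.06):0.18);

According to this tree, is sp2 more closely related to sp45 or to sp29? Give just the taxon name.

The MRCA of sp2 and sp45 subtends (((sp39,sp2),sp34),sp45) (4 taxa).
The MRCA of sp2 and sp29 subtends (((((sp39,sp2),sp34),sp45),sp15),(sp47,sp11),(((sp1,sp42),sp22),((sp29,sp32),sp40))) (13 taxa).
The first is nested inside the second, so sp2 shares a more recent common ancestor with sp45.

sp45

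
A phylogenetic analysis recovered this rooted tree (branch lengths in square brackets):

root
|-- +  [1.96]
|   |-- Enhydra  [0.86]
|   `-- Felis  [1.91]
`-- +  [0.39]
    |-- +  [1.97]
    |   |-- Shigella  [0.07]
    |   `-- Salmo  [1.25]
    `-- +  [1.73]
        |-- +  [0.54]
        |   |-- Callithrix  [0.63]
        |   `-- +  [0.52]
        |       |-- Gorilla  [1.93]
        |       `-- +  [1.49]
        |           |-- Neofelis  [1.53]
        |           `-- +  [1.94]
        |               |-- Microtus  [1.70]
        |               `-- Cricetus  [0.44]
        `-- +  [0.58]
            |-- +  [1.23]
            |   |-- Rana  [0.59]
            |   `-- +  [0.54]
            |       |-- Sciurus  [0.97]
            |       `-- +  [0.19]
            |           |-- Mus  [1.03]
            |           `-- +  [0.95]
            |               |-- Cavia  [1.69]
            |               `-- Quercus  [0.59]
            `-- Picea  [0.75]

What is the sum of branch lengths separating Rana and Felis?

8.39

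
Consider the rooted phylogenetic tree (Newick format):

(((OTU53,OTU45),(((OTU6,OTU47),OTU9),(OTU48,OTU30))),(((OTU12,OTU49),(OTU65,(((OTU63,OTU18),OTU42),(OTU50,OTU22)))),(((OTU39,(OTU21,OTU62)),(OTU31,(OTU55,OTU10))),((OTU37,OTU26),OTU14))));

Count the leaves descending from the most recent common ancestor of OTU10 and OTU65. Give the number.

17

The MRCA of OTU10 and OTU65 is the node subtending (((OTU12,OTU49),(OTU65,(((OTU63,OTU18),OTU42),(OTU50,OTU22)))),(((OTU39,(OTU21,OTU62)),(OTU31,(OTU55,OTU10))),((OTU37,OTU26),OTU14))).
That clade contains 17 terminal taxa: OTU10, OTU12, OTU14, OTU18, OTU21, OTU22, OTU26, OTU31, OTU37, OTU39, OTU42, OTU49, OTU50, OTU55, OTU62, OTU63, OTU65.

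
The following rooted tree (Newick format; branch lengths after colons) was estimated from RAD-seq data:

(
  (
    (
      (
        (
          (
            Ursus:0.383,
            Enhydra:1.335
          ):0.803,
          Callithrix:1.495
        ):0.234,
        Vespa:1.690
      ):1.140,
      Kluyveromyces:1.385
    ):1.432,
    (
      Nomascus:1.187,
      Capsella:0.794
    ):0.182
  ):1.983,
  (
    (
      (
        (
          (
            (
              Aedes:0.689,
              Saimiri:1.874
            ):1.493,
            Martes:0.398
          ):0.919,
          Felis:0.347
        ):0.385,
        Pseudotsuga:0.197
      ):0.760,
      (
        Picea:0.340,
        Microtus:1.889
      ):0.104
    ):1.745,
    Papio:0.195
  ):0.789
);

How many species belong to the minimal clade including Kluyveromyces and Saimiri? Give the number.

The MRCA of Kluyveromyces and Saimiri is the root, so the clade is the entire tree.
That clade contains 15 terminal taxa: Aedes, Callithrix, Capsella, Enhydra, Felis, Kluyveromyces, Martes, Microtus, Nomascus, Papio, Picea, Pseudotsuga, Saimiri, Ursus, Vespa.

15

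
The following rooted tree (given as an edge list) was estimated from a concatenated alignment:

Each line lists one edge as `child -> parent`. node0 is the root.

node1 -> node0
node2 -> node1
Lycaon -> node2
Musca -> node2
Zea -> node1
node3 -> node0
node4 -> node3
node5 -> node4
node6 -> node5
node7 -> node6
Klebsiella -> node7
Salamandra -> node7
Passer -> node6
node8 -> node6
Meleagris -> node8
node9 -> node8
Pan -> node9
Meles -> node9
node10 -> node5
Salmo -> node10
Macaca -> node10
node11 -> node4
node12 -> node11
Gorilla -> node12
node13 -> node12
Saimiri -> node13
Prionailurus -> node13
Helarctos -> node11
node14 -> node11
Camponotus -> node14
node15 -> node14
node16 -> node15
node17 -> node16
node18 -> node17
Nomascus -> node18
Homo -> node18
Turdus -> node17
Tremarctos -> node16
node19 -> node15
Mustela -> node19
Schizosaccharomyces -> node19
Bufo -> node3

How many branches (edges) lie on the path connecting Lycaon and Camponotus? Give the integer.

The MRCA of Lycaon and Camponotus is the root of the tree.
From Lycaon up to that node: 3 branches. From Camponotus up to the same node: 5 branches. Total: 3 + 5 = 8.

8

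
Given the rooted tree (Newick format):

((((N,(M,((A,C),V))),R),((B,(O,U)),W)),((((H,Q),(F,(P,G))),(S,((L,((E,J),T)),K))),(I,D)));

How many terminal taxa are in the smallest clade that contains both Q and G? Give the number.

5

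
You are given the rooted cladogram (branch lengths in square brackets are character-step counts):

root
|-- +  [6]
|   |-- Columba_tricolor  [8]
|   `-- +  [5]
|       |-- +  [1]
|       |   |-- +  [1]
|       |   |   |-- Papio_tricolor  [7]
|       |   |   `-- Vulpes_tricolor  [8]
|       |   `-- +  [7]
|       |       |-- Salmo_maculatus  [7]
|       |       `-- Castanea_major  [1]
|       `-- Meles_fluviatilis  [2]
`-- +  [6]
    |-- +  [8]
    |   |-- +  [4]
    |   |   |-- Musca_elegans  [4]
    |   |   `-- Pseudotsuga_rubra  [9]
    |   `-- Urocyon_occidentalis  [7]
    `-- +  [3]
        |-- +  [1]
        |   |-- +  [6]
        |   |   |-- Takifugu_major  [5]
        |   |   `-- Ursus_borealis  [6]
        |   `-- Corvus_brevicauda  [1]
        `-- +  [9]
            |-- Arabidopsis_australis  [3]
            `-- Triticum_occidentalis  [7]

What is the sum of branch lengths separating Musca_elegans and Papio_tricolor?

The path runs Musca_elegans → … → MRCA → … → Papio_tricolor; the MRCA is the root of the tree.
Branch lengths along that path: 4 + 4 + 8 + 6 + 6 + 5 + 1 + 1 + 7 = 42.

42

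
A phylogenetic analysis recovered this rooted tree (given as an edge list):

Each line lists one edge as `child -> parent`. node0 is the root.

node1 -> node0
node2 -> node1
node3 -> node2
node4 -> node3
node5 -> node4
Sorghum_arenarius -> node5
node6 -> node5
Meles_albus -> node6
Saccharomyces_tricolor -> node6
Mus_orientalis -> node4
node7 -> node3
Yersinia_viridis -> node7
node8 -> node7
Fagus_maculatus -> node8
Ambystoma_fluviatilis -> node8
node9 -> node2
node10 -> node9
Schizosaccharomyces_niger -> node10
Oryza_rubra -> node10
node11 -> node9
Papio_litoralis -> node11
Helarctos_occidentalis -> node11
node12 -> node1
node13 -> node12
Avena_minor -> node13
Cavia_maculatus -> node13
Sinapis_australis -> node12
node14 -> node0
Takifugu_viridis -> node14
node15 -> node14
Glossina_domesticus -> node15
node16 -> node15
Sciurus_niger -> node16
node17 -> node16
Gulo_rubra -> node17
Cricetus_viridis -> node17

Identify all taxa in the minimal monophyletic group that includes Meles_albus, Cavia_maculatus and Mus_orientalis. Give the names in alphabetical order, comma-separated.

Tracing Meles_albus: it sits inside (Meles_albus,Saccharomyces_tricolor).
Tracing Cavia_maculatus: it sits inside (Avena_minor,Cavia_maculatus).
Tracing Mus_orientalis: it sits inside ((Sorghum_arenarius,(Meles_albus,Saccharomyces_tricolor)),Mus_orientalis).
The smallest clade enclosing all 3 is (((((Sorghum_arenarius,(Meles_albus,Saccharomyces_tricolor)),Mus_orientalis),(Yersinia_viridis,(Fagus_maculatus,Ambystoma_fluviatilis))),((Schizosaccharomyces_niger,Oryza_rubra),(Papio_litoralis,Helarctos_occidentalis))),((Avena_minor,Cavia_maculatus),Sinapis_australis)); the answer is its 14 terminal taxa in alphabetical order.

Ambystoma_fluviatilis, Avena_minor, Cavia_maculatus, Fagus_maculatus, Helarctos_occidentalis, Meles_albus, Mus_orientalis, Oryza_rubra, Papio_litoralis, Saccharomyces_tricolor, Schizosaccharomyces_niger, Sinapis_australis, Sorghum_arenarius, Yersinia_viridis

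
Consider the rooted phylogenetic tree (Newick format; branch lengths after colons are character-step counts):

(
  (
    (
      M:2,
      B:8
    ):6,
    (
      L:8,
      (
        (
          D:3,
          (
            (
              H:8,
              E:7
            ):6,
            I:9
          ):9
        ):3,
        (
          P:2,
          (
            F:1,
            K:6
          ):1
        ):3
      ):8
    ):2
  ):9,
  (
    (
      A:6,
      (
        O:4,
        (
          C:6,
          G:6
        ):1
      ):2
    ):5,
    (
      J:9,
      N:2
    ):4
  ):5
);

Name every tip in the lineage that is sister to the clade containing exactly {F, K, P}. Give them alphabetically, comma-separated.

D, E, H, I

The clade containing exactly {F, K, P} attaches to the tree at the node subtending ((D,((H,E),I)),(P,(F,K))).
The other lineage descending from that same node — the sister group — is (D,((H,E),I)); its 4 tips in alphabetical order are the answer.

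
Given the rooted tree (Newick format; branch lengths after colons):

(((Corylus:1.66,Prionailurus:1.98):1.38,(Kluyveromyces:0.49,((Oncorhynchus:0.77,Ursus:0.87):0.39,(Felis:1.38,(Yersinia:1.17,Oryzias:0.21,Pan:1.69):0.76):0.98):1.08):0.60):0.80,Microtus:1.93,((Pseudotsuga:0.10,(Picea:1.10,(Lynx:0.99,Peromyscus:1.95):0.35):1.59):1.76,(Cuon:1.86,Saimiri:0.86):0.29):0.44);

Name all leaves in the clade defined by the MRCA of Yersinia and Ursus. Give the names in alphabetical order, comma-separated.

Tracing Yersinia: it sits inside (Yersinia,Oryzias,Pan).
Tracing Ursus: it sits inside (Oncorhynchus,Ursus).
The smallest clade enclosing both is ((Oncorhynchus,Ursus),(Felis,(Yersinia,Oryzias,Pan))); the answer is its 6 terminal taxa in alphabetical order.

Felis, Oncorhynchus, Oryzias, Pan, Ursus, Yersinia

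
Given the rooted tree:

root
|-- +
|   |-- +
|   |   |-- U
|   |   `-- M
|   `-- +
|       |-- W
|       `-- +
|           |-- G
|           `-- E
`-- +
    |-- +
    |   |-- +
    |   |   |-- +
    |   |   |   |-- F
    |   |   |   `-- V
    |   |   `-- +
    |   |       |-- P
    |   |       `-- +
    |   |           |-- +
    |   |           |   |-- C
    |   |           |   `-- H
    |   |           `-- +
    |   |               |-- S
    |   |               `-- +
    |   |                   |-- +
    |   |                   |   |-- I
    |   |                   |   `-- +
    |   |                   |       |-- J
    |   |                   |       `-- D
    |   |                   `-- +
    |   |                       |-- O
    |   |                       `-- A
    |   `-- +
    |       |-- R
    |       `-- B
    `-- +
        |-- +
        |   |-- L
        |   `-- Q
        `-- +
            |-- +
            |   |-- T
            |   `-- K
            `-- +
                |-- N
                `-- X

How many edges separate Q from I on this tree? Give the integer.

11

The MRCA of Q and I is the node subtending ((((F,V),(P,((C,H),(S,((I,(J,D)),(O,A)))))),(R,B)),((L,Q),((T,K),(N,X)))).
From Q up to that node: 3 branches. From I up to the same node: 8 branches. Total: 3 + 8 = 11.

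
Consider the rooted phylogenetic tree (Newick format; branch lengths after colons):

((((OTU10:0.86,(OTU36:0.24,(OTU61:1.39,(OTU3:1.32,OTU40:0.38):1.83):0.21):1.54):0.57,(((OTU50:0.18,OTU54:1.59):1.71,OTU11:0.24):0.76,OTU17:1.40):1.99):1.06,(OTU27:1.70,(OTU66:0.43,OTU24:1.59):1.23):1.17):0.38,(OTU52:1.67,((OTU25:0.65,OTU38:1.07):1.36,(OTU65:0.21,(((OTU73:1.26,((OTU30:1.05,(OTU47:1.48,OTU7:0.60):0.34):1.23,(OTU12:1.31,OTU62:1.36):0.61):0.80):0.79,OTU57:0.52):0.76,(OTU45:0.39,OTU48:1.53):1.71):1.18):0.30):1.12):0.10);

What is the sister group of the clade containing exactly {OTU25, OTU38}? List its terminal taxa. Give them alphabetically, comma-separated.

The clade containing exactly {OTU25, OTU38} attaches to the tree at the node subtending ((OTU25,OTU38),(OTU65,(((OTU73,((OTU30,(OTU47,OTU7)),(OTU12,OTU62))),OTU57),(OTU45,OTU48)))).
The other lineage descending from that same node — the sister group — is (OTU65,(((OTU73,((OTU30,(OTU47,OTU7)),(OTU12,OTU62))),OTU57),(OTU45,OTU48))); its 10 tips in alphabetical order are the answer.

OTU12, OTU30, OTU45, OTU47, OTU48, OTU57, OTU62, OTU65, OTU7, OTU73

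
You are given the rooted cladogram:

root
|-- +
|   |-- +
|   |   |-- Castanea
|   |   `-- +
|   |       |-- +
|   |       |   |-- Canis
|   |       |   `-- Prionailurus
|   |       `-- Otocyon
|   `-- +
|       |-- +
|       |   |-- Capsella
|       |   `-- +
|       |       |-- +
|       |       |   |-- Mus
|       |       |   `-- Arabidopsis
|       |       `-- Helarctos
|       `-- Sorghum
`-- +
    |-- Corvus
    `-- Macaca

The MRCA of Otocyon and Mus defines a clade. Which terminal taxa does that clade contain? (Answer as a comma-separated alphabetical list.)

Tracing Otocyon: it sits inside ((Canis,Prionailurus),Otocyon).
Tracing Mus: it sits inside (Mus,Arabidopsis).
The smallest clade enclosing both is ((Castanea,((Canis,Prionailurus),Otocyon)),((Capsella,((Mus,Arabidopsis),Helarctos)),Sorghum)); the answer is its 9 terminal taxa in alphabetical order.

Arabidopsis, Canis, Capsella, Castanea, Helarctos, Mus, Otocyon, Prionailurus, Sorghum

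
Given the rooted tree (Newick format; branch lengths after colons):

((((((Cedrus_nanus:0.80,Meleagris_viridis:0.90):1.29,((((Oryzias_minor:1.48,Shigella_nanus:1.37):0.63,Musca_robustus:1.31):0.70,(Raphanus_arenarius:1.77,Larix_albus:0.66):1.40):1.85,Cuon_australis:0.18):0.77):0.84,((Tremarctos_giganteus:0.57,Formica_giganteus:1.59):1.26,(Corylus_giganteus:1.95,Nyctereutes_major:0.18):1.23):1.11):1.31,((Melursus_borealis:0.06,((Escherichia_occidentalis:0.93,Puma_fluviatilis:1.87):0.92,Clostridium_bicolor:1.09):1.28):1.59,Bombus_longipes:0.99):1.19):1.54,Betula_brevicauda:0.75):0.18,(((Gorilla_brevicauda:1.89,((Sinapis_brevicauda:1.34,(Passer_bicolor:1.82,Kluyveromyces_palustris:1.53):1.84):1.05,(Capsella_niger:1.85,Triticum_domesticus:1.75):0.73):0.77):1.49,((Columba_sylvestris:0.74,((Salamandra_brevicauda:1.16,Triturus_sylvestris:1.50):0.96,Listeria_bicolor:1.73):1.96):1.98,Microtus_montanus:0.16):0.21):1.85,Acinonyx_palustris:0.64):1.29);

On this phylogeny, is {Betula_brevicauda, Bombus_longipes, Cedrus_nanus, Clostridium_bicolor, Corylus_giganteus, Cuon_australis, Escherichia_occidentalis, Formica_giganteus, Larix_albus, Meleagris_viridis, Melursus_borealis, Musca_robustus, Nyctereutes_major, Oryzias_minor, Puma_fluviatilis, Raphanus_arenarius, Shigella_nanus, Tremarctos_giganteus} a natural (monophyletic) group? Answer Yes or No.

The most recent common ancestor of these taxa subtends (((((Cedrus_nanus,Meleagris_viridis),((((Oryzias_minor,Shigella_nanus),Musca_robustus),(Raphanus_arenarius,Larix_albus)),Cuon_australis)),((Tremarctos_giganteus,Formica_giganteus),(Corylus_giganteus,Nyctereutes_major))),((Melursus_borealis,((Escherichia_occidentalis,Puma_fluviatilis),Clostridium_bicolor)),Bombus_longipes)),Betula_brevicauda).
That clade has exactly 18 tips — every listed taxon and nothing else — so the group is monophyletic.

Yes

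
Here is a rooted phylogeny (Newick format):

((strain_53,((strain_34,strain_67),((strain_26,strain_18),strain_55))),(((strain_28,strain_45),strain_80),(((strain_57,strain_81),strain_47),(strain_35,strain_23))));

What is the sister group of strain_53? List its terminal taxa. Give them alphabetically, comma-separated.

strain_53 attaches to the tree at the node subtending (strain_53,((strain_34,strain_67),((strain_26,strain_18),strain_55))).
The other lineage descending from that same node — the sister group — is ((strain_34,strain_67),((strain_26,strain_18),strain_55)); its 5 tips in alphabetical order are the answer.

strain_18, strain_26, strain_34, strain_55, strain_67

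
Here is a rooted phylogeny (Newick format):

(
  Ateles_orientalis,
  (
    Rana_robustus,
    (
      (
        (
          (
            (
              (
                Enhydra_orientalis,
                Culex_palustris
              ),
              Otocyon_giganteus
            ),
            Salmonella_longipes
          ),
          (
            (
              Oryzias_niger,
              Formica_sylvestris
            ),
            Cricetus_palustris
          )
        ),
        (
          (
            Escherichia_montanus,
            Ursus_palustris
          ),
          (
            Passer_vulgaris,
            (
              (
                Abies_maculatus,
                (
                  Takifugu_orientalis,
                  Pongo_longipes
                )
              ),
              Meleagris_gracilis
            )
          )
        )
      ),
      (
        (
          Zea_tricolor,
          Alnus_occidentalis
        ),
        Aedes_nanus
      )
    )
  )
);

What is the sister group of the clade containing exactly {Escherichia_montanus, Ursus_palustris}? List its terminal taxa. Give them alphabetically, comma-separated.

Abies_maculatus, Meleagris_gracilis, Passer_vulgaris, Pongo_longipes, Takifugu_orientalis

The clade containing exactly {Escherichia_montanus, Ursus_palustris} attaches to the tree at the node subtending ((Escherichia_montanus,Ursus_palustris),(Passer_vulgaris,((Abies_maculatus,(Takifugu_orientalis,Pongo_longipes)),Meleagris_gracilis))).
The other lineage descending from that same node — the sister group — is (Passer_vulgaris,((Abies_maculatus,(Takifugu_orientalis,Pongo_longipes)),Meleagris_gracilis)); its 5 tips in alphabetical order are the answer.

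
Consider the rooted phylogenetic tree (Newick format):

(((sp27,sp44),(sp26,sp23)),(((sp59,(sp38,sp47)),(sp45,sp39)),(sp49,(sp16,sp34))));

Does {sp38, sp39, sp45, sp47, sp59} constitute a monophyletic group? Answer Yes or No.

The most recent common ancestor of these taxa subtends ((sp59,(sp38,sp47)),(sp45,sp39)).
That clade has exactly 5 tips — every listed taxon and nothing else — so the group is monophyletic.

Yes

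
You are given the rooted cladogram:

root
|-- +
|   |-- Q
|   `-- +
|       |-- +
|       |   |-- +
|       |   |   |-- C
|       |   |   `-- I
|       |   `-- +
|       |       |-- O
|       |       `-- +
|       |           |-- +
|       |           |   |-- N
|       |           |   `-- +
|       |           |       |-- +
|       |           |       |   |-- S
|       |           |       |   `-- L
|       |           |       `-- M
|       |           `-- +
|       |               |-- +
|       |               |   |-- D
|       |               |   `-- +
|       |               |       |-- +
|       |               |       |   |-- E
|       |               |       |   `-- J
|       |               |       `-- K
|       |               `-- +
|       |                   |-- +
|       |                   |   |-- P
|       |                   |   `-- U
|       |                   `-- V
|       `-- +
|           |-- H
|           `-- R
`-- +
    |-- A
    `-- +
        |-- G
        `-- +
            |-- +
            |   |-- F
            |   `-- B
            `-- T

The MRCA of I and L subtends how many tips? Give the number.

14

The MRCA of I and L is the node subtending ((C,I),(O,((N,((S,L),M)),((D,((E,J),K)),((P,U),V))))).
That clade contains 14 terminal taxa: C, D, E, I, J, K, L, M, N, O, P, S, U, V.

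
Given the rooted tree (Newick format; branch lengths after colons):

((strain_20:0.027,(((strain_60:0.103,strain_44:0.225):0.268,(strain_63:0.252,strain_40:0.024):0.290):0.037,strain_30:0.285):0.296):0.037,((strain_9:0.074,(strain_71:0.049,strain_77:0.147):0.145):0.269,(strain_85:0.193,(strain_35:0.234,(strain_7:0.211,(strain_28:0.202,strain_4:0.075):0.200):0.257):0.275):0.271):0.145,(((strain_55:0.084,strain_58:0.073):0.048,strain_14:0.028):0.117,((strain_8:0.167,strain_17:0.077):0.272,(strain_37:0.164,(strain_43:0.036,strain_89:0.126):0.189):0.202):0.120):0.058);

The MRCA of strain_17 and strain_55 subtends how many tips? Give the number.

The MRCA of strain_17 and strain_55 is the node subtending (((strain_55,strain_58),strain_14),((strain_8,strain_17),(strain_37,(strain_43,strain_89)))).
That clade contains 8 terminal taxa: strain_14, strain_17, strain_37, strain_43, strain_55, strain_58, strain_8, strain_89.

8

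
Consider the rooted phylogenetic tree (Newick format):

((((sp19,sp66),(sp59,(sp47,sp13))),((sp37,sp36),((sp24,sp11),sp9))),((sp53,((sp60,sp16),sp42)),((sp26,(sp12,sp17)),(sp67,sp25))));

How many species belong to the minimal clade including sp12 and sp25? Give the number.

The MRCA of sp12 and sp25 is the node subtending ((sp26,(sp12,sp17)),(sp67,sp25)).
That clade contains 5 terminal taxa: sp12, sp17, sp25, sp26, sp67.

5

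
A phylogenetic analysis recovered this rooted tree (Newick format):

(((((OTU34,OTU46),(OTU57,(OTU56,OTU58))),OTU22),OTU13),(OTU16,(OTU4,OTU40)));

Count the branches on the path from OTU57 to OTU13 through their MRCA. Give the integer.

The MRCA of OTU57 and OTU13 is the node subtending ((((OTU34,OTU46),(OTU57,(OTU56,OTU58))),OTU22),OTU13).
From OTU57 up to that node: 4 branches. From OTU13 up to the same node: 1 branch. Total: 4 + 1 = 5.

5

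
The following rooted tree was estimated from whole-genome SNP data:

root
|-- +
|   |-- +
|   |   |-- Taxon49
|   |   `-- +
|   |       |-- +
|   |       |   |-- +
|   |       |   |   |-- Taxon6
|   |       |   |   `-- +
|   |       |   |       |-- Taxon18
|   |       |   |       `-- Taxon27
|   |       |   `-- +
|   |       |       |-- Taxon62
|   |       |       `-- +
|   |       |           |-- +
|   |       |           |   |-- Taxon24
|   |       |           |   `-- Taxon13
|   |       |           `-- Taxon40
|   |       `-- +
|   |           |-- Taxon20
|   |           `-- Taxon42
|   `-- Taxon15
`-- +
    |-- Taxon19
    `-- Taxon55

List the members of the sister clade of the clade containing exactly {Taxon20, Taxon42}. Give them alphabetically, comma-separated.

Taxon13, Taxon18, Taxon24, Taxon27, Taxon40, Taxon6, Taxon62

The clade containing exactly {Taxon20, Taxon42} attaches to the tree at the node subtending (((Taxon6,(Taxon18,Taxon27)),(Taxon62,((Taxon24,Taxon13),Taxon40))),(Taxon20,Taxon42)).
The other lineage descending from that same node — the sister group — is ((Taxon6,(Taxon18,Taxon27)),(Taxon62,((Taxon24,Taxon13),Taxon40))); its 7 tips in alphabetical order are the answer.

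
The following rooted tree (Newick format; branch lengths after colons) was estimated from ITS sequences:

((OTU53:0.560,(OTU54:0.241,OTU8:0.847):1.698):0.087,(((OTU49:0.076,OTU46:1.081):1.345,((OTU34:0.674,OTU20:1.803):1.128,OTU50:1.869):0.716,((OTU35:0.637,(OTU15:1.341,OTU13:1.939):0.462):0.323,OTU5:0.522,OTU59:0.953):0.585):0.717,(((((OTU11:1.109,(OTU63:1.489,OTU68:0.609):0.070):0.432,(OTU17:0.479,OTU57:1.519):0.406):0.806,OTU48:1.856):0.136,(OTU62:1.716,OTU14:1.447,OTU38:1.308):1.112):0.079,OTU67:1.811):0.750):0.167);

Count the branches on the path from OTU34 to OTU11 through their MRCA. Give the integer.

The MRCA of OTU34 and OTU11 is the node subtending (((OTU49,OTU46),((OTU34,OTU20),OTU50),((OTU35,(OTU15,OTU13)),OTU5,OTU59)),(((((OTU11,(OTU63,OTU68)),(OTU17,OTU57)),OTU48),(OTU62,OTU14,OTU38)),OTU67)).
From OTU34 up to that node: 4 branches. From OTU11 up to the same node: 6 branches. Total: 4 + 6 = 10.

10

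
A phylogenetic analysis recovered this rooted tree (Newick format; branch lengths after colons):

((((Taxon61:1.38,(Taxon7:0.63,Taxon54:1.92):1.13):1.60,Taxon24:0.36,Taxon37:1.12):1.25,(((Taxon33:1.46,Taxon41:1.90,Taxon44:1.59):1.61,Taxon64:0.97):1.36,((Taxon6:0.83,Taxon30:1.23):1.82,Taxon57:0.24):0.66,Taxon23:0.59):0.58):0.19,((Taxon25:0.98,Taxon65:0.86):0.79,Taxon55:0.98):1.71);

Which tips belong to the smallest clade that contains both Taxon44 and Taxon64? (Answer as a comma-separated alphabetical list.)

Tracing Taxon44: it sits inside (Taxon33,Taxon41,Taxon44).
Tracing Taxon64: it sits inside ((Taxon33,Taxon41,Taxon44),Taxon64).
The smallest clade enclosing both is ((Taxon33,Taxon41,Taxon44),Taxon64); the answer is its 4 terminal taxa in alphabetical order.

Taxon33, Taxon41, Taxon44, Taxon64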